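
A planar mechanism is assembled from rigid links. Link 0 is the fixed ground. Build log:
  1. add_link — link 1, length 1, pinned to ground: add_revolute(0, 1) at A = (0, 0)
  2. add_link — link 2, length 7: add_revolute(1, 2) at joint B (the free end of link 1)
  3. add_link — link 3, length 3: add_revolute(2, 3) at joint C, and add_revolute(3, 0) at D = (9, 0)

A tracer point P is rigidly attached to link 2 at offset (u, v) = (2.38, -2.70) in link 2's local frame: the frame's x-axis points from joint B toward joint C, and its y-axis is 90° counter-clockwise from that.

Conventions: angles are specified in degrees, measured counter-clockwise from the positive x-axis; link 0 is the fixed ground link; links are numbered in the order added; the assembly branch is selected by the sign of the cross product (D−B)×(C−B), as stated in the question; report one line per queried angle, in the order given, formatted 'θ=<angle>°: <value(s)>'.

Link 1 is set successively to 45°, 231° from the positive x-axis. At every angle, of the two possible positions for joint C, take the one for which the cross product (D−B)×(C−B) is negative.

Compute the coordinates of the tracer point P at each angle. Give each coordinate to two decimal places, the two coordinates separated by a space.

A=(0,0), D=(9.00,0)
θ=45°: B = A + 1.00·(cos45°, sin45°) = (0.7071, 0.7071)
θ=45°: |BD| = 8.3230
θ=45°: circle(B,7.00) ∩ circle(D,3.00): a=6.5645, h=2.4306
θ=45°:   candidates: C₊=(7.4543,2.5712) cross=20.230; C₋=(7.0414,-2.2724) cross=-20.230
θ=45°:   branch - wants cross < 0 → take C=(7.0414,-2.2724) (cross=-20.230)
θ=45°: ex = (C−B)/|BC| = (0.9049,-0.4256); ey = (0.4256,0.9049)
θ=45°: P = B + 2.38·ex + -2.70·ey = (1.7115,-2.7491)
θ=231°: B = A + 1.00·(cos231°, sin231°) = (-0.6293, -0.7771)
θ=231°: |BD| = 9.6606
θ=231°: circle(B,7.00) ∩ circle(D,3.00): a=6.9006, h=1.1756
θ=231°:   candidates: C₊=(6.1543,0.9498) cross=11.357; C₋=(6.3435,-1.3938) cross=-11.357
θ=231°:   branch - wants cross < 0 → take C=(6.3435,-1.3938) (cross=-11.357)
θ=231°: ex = (C−B)/|BC| = (0.9961,-0.0881); ey = (0.0881,0.9961)
θ=231°: P = B + 2.38·ex + -2.70·ey = (1.5036,-3.6763)

θ=45°: 1.71 -2.75
θ=231°: 1.50 -3.68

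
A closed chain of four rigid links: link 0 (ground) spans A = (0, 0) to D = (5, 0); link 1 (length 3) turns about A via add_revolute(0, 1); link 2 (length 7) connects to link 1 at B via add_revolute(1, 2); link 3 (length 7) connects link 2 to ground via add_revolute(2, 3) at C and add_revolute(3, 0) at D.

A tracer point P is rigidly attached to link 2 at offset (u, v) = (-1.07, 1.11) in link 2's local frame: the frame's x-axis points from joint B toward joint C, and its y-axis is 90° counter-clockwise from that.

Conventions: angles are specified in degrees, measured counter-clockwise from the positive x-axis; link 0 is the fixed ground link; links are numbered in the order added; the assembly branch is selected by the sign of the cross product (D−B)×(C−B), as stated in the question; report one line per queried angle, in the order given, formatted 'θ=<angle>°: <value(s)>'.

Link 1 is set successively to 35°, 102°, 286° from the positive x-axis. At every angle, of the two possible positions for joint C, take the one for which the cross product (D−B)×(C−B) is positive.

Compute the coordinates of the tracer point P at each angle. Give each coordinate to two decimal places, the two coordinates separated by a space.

A=(0,0), D=(5.00,0)
θ=35°: B = A + 3.00·(cos35°, sin35°) = (2.4575, 1.7207)
θ=35°: |BD| = 3.0701
θ=35°: circle(B,7.00) ∩ circle(D,7.00): a=1.5350, h=6.8296
θ=35°:   candidates: C₊=(7.5566,6.5164) cross=20.968; C₋=(-0.0991,-4.7957) cross=-20.968
θ=35°:   branch + wants cross > 0 → take C=(7.5566,6.5164) (cross=20.968)
θ=35°: ex = (C−B)/|BC| = (0.7284,0.6851); ey = (-0.6851,0.7284)
θ=35°: P = B + -1.07·ex + 1.11·ey = (0.9176,1.7963)
θ=102°: B = A + 3.00·(cos102°, sin102°) = (-0.6237, 2.9344)
θ=102°: |BD| = 6.3433
θ=102°: circle(B,7.00) ∩ circle(D,7.00): a=3.1716, h=6.2402
θ=102°:   candidates: C₊=(5.0749,6.9996) cross=39.584; C₋=(-0.6986,-4.0652) cross=-39.584
θ=102°:   branch + wants cross > 0 → take C=(5.0749,6.9996) (cross=39.584)
θ=102°: ex = (C−B)/|BC| = (0.8141,0.5807); ey = (-0.5807,0.8141)
θ=102°: P = B + -1.07·ex + 1.11·ey = (-2.1394,3.2167)
θ=286°: B = A + 3.00·(cos286°, sin286°) = (0.8269, -2.8838)
θ=286°: |BD| = 5.0726
θ=286°: circle(B,7.00) ∩ circle(D,7.00): a=2.5363, h=6.5244
θ=286°:   candidates: C₊=(-0.7957,3.9256) cross=33.095; C₋=(6.6226,-6.8093) cross=-33.095
θ=286°:   branch + wants cross > 0 → take C=(-0.7957,3.9256) (cross=33.095)
θ=286°: ex = (C−B)/|BC| = (-0.2318,0.9728); ey = (-0.9728,-0.2318)
θ=286°: P = B + -1.07·ex + 1.11·ey = (-0.0048,-4.1819)

θ=35°: 0.92 1.80
θ=102°: -2.14 3.22
θ=286°: -0.00 -4.18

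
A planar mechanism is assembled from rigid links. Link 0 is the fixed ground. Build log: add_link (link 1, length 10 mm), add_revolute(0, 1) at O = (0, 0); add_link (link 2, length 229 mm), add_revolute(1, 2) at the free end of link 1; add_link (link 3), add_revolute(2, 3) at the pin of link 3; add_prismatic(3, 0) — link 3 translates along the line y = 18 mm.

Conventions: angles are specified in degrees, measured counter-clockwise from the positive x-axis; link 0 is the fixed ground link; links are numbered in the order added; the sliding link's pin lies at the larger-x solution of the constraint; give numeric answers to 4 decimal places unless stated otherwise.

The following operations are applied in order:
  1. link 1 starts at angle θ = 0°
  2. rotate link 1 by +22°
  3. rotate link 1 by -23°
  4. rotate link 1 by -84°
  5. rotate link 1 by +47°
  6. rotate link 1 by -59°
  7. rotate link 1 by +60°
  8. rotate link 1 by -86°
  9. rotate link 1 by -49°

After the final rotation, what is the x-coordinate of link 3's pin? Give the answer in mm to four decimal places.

geometry: r = 10 mm, L = 229 mm, e = 18 mm; θ starts at 0°
rotate link 1 by +22°: θ ← 0° +22° = 22°
rotate link 1 by -23°: θ ← 22° -23° = -1°
rotate link 1 by -84°: θ ← -1° -84° = -85°
rotate link 1 by +47°: θ ← -85° +47° = -38°
rotate link 1 by -59°: θ ← -38° -59° = -97°
rotate link 1 by +60°: θ ← -97° +60° = -37°
rotate link 1 by -86°: θ ← -37° -86° = -123°
rotate link 1 by -49°: θ ← -123° -49° = -172°
crank pin P = (r cos θ, r sin θ) = (-9.902681, -1.391731)
h = r sin θ − e = -1.391731 − 18 = -19.391731
x = r cos θ + √(L² − h²) = -9.902681 + 228.177476 = 218.274796

218.2748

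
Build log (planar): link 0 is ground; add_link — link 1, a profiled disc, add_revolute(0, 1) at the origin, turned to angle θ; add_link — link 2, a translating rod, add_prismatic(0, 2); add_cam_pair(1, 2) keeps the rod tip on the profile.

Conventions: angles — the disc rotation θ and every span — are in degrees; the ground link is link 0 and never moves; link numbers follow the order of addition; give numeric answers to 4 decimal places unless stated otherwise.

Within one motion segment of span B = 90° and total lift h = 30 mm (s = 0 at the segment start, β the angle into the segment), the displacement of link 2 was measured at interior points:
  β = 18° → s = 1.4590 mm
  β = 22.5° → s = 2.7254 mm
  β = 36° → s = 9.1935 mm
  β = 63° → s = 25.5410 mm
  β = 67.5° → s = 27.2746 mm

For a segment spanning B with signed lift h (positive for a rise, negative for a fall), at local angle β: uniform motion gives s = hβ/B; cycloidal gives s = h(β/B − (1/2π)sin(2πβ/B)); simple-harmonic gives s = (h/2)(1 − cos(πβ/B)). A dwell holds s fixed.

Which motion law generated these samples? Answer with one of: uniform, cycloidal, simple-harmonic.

candidates at β/B = r: uniform s = h·r (linear in β); cycloidal s = h·(r − sin(2πr)/(2π)); simple-harmonic s = (h/2)(1 − cos(πr))
β=18°: printed 1.4590 | uniform 6.0000, cycloidal 1.4590, simple-harmonic 2.8647
β=22.5°: printed 2.7254 | uniform 7.5000, cycloidal 2.7254, simple-harmonic 4.3934
β=36°: printed 9.1935 | uniform 12.0000, cycloidal 9.1935, simple-harmonic 10.3647
β=63°: printed 25.5410 | uniform 21.0000, cycloidal 25.5410, simple-harmonic 23.8168
β=67.5°: printed 27.2746 | uniform 22.5000, cycloidal 27.2746, simple-harmonic 25.6066
only one law matches every sample → cycloidal

cycloidal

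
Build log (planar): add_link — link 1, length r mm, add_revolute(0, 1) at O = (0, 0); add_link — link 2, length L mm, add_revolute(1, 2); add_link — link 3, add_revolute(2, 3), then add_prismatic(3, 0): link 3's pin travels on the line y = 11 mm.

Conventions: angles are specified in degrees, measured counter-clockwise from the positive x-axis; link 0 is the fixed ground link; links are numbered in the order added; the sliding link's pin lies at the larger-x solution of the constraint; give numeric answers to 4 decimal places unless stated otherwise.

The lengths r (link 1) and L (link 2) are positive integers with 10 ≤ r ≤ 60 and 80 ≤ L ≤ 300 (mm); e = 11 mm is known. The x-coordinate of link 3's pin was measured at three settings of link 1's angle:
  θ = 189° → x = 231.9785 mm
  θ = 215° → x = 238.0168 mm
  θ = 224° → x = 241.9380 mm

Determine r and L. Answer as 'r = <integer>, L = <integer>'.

constraint per measurement: (x − r cos θ)² + (r sin θ − e)² = L²
subtracting the θ₁ and θ₂ equations cancels the r² and L² terms:
r = (x₁² − x₂²) / (2[(x₁cos θ₁ + e sin θ₁) − (x₂cos θ₂ + e sin θ₂)]) = 48.0004 → r = 48
L² = (x₁ − r cos θ₁)² + (r sin θ₁ − e)² = 78399.9754 → L = 280.0000 → L = 280
check at θ₃=224°: x = 241.9380 (printed 241.9380) ✓

r = 48, L = 280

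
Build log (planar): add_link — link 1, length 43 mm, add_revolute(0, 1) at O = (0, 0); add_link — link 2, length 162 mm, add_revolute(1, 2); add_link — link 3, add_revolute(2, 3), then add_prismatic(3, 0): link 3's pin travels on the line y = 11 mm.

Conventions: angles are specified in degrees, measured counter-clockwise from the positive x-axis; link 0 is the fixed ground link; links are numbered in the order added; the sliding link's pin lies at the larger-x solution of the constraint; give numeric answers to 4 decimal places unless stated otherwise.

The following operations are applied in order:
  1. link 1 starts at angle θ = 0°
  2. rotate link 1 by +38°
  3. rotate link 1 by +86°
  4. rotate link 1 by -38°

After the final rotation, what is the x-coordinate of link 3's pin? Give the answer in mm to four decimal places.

geometry: r = 43 mm, L = 162 mm, e = 11 mm; θ starts at 0°
rotate link 1 by +38°: θ ← 0° +38° = 38°
rotate link 1 by +86°: θ ← 38° +86° = 124°
rotate link 1 by -38°: θ ← 124° -38° = 86°
crank pin P = (r cos θ, r sin θ) = (2.999528, 42.895254)
h = r sin θ − e = 42.895254 − 11 = 31.895254
x = r cos θ + √(L² − h²) = 2.999528 + 158.829131 = 161.828659

161.8287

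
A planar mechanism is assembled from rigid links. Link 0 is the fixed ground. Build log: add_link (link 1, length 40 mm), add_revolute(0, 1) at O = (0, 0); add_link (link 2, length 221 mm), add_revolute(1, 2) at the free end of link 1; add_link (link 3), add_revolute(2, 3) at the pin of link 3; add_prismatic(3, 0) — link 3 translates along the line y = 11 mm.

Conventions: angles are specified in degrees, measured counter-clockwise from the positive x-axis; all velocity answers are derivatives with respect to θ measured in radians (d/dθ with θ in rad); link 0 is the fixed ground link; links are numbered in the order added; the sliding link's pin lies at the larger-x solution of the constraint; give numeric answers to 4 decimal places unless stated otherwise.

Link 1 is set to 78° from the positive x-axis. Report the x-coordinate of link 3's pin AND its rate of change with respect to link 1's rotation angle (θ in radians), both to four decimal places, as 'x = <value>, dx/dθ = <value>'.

geometry: r = 40 mm, L = 221 mm, e = 11 mm
crank pin P = (r cos θ, r sin θ) = (8.316468, 39.125904)
h = r sin θ − e = 39.125904 − 11 = 28.125904
x = r cos θ + √(L² − h²) = 8.316468 + 219.202951 = 227.519418
dx/dθ = −r sin θ − h·r cos θ/√(L² − h²) (θ in radians; h = 28.125904) = -40.192989

x = 227.5194, dx/dθ = -40.1930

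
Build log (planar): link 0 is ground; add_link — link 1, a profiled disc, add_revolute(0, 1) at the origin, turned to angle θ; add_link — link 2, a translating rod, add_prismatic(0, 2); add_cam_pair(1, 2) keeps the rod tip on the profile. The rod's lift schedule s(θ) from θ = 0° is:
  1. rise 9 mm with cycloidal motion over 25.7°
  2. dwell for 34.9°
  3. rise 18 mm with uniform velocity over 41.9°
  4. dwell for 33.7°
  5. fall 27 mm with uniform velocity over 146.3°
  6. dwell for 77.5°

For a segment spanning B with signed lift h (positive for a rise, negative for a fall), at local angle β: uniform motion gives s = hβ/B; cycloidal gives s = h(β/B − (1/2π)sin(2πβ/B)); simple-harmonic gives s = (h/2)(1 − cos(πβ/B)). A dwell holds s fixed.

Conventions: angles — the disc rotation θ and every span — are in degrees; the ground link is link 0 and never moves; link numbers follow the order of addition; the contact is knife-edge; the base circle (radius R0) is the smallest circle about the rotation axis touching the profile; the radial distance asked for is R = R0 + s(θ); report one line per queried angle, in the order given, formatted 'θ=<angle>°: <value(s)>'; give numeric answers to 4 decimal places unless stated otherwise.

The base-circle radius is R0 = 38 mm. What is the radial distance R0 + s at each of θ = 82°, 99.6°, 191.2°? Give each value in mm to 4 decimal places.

seg 1 [0°–25.7°] cycloidal, h=9: full span → s += 9 → s = 9.0000
seg 2 [25.7°–60.6°] dwell: s stays 9.0000
seg 3 [60.6°–102.5°] uniform, h=18: θ=82° here. β=21.4, B=41.9. 18·21.4/41.9 = 9.1933 → s = 18.1933
seg 3 [60.6°–102.5°] uniform, h=18: θ=99.6° here. β=39, B=41.9. 18·39/41.9 = 16.7542 → s = 25.7542
seg 3 [60.6°–102.5°] uniform, h=18: full span → s += 18 → s = 27.0000
seg 4 [102.5°–136.2°] dwell: s stays 27.0000
seg 5 [136.2°–282.5°] uniform, h=-27: θ=191.2° here. β=55, B=146.3. -27·55/146.3 = -10.1504 → s = 16.8496
θ=82°: R = R0 + s = 38 + 18.1933 = 56.1933
θ=99.6°: R = R0 + s = 38 + 25.7542 = 63.7542
θ=191.2°: R = R0 + s = 38 + 16.8496 = 54.8496

θ=82°: 56.1933
θ=99.6°: 63.7542
θ=191.2°: 54.8496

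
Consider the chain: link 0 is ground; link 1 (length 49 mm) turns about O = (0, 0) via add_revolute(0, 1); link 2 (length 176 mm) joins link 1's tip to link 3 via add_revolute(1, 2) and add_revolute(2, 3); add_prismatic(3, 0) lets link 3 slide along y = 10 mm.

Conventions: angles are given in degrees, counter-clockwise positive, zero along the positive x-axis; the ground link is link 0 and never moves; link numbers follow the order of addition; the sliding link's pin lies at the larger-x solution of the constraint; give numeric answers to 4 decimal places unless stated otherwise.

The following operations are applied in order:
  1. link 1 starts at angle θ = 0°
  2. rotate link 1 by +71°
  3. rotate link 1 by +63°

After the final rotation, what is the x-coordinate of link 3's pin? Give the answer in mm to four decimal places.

geometry: r = 49 mm, L = 176 mm, e = 10 mm; θ starts at 0°
rotate link 1 by +71°: θ ← 0° +71° = 71°
rotate link 1 by +63°: θ ← 71° +63° = 134°
crank pin P = (r cos θ, r sin θ) = (-34.038260, 35.247650)
h = r sin θ − e = 35.247650 − 10 = 25.247650
x = r cos θ + √(L² − h²) = -34.038260 + 174.179666 = 140.141406

140.1414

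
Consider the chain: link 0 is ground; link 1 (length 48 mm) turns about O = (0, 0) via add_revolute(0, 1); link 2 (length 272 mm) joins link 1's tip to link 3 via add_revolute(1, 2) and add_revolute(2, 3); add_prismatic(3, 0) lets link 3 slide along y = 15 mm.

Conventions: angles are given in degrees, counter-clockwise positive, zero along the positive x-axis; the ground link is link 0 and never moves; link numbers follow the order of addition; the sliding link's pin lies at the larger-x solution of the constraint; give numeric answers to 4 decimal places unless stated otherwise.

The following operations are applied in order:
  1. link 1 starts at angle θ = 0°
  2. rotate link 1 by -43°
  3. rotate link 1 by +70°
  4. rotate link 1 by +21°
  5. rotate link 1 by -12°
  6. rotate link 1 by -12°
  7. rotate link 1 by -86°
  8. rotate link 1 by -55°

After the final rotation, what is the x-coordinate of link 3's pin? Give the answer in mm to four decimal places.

geometry: r = 48 mm, L = 272 mm, e = 15 mm; θ starts at 0°
rotate link 1 by -43°: θ ← 0° -43° = -43°
rotate link 1 by +70°: θ ← -43° +70° = 27°
rotate link 1 by +21°: θ ← 27° +21° = 48°
rotate link 1 by -12°: θ ← 48° -12° = 36°
rotate link 1 by -12°: θ ← 36° -12° = 24°
rotate link 1 by -86°: θ ← 24° -86° = -62°
rotate link 1 by -55°: θ ← -62° -55° = -117°
crank pin P = (r cos θ, r sin θ) = (-21.791544, -42.768313)
h = r sin θ − e = -42.768313 − 15 = -57.768313
x = r cos θ + √(L² − h²) = -21.791544 + 265.794699 = 244.003155

244.0032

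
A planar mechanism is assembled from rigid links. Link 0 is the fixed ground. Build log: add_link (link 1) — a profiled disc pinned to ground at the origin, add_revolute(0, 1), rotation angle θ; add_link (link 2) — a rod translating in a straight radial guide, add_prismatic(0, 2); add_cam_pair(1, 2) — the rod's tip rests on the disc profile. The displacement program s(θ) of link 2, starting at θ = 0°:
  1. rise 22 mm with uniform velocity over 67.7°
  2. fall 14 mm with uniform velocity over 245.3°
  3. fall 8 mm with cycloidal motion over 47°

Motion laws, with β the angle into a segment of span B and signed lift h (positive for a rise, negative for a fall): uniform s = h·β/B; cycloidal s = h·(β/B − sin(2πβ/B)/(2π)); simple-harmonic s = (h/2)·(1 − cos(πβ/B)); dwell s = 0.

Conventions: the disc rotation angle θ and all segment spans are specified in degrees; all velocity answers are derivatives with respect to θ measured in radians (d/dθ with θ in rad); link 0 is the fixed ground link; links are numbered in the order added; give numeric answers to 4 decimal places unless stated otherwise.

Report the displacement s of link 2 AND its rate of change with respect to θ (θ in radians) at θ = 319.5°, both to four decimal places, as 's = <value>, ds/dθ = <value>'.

seg 1 [0°–67.7°] uniform, h=22: full span → s += 22 → s = 22.0000
seg 2 [67.7°–313°] uniform, h=-14: full span → s += -14 → s = 8.0000
seg 3 [313°–360°] cycloidal, h=-8: θ=319.5° here. β=6.5, B=47. -8·(0.1383 − sin(2π·0.1383)/(2π)) = -0.1341 → s = 7.8659
velocity in seg [313°–360°] (cycloidal), θ in radians: β = 6.5° = 0.1134 rad, B = 47° = 0.8203 rad; ds/dθ = (h/B)(1 − cos(2πβ/B)) = ((-8)/0.8203)(1 − cos(2π·0.1383)) = -3.456005 mm/rad

s = 7.8659, ds/dθ = -3.4560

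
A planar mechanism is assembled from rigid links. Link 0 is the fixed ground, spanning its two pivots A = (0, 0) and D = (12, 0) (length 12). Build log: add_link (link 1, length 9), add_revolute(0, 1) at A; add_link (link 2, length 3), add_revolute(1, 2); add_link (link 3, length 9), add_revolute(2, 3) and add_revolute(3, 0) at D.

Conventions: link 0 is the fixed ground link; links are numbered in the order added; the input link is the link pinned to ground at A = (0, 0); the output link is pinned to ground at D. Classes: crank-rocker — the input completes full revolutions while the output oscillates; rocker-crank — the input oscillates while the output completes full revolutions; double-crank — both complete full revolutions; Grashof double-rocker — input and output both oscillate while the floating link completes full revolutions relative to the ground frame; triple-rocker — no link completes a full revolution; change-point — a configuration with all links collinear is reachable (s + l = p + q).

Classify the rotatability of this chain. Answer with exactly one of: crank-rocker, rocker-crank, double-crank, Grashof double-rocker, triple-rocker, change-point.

lengths: ground=12, input=9, coupler=3, output=9
sorted: s=3 (shortest), l=12 (longest), p+q=18
s + l = 15 vs p + q = 18
s + l < p + q (Grashof) with shortest = coupler link → Grashof double-rocker

Grashof double-rocker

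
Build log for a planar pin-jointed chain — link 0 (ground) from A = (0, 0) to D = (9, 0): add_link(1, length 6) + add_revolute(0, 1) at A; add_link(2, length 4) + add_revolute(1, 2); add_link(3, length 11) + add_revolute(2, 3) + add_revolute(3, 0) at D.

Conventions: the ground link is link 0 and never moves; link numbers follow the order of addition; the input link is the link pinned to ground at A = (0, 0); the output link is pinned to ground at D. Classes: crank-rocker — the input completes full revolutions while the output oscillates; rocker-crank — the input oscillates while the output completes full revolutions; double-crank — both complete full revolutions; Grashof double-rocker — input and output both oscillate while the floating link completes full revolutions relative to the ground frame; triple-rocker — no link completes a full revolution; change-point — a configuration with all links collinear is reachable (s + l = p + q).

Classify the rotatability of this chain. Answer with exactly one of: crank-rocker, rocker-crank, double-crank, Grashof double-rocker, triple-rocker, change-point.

lengths: ground=9, input=6, coupler=4, output=11
sorted: s=4 (shortest), l=11 (longest), p+q=15
s + l = 15 vs p + q = 15
s + l = p + q → change-point (collinear configuration reachable)

change-point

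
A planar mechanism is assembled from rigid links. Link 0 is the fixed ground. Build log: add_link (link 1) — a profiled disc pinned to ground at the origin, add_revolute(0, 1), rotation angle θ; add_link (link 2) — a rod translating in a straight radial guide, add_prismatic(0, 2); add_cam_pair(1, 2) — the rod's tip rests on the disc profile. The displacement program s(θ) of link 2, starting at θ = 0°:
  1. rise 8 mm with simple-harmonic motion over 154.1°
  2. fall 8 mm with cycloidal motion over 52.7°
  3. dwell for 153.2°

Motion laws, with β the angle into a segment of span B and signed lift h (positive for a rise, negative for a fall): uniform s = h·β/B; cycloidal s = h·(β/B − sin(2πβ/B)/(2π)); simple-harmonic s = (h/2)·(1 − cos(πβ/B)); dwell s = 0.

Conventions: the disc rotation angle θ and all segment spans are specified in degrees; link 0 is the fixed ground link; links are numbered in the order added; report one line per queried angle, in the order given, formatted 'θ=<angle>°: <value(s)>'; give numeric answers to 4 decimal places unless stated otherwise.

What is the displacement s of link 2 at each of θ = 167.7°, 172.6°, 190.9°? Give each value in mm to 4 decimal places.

seg 1 [0°–154.1°] simple-harmonic, h=8: full span → s += 8 → s = 8.0000
seg 2 [154.1°–206.8°] cycloidal, h=-8: θ=167.7° here. β=13.6, B=52.7. -8·(0.2581 − sin(2π·0.2581)/(2π)) = -0.7929 → s = 7.2071
seg 2 [154.1°–206.8°] cycloidal, h=-8: θ=172.6° here. β=18.5, B=52.7. -8·(0.3510 − sin(2π·0.3510)/(2π)) = -1.7832 → s = 6.2168
seg 2 [154.1°–206.8°] cycloidal, h=-8: θ=190.9° here. β=36.8, B=52.7. -8·(0.6983 − sin(2π·0.6983)/(2π)) = -6.7930 → s = 1.2070

θ=167.7°: 7.2071
θ=172.6°: 6.2168
θ=190.9°: 1.2070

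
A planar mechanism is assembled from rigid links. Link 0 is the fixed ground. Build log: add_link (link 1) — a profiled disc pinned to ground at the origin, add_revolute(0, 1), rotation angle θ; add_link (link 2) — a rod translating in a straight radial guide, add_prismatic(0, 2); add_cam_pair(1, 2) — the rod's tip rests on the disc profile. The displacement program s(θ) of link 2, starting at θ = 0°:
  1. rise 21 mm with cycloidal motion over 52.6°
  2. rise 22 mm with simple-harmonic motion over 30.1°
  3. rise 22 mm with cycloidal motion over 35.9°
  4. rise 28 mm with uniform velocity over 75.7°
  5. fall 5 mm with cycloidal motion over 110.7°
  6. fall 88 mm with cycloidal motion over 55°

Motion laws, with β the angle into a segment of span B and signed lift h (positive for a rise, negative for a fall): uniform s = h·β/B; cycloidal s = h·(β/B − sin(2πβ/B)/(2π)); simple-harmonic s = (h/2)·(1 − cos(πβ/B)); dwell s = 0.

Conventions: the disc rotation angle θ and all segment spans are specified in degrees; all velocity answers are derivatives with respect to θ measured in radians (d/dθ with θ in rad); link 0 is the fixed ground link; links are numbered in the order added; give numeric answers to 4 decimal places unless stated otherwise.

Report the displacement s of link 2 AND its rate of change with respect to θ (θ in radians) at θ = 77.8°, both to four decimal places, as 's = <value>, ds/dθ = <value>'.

seg 1 [0°–52.6°] cycloidal, h=21: full span → s += 21 → s = 21.0000
seg 2 [52.6°–82.7°] simple-harmonic, h=22: θ=77.8° here. β=25.2, B=30.1. 22/2·(1 − cos(π·0.8372)) = 20.5925 → s = 41.5925
velocity in seg [52.6°–82.7°] (simple-harmonic), θ in radians: β = 25.2° = 0.4398 rad, B = 30.1° = 0.5253 rad; ds/dθ = (πh/(2B)) sin(πβ/B) = (π·22/(2·0.5253)) sin(π·0.8372) = 32.194264 mm/rad

s = 41.5925, ds/dθ = 32.1943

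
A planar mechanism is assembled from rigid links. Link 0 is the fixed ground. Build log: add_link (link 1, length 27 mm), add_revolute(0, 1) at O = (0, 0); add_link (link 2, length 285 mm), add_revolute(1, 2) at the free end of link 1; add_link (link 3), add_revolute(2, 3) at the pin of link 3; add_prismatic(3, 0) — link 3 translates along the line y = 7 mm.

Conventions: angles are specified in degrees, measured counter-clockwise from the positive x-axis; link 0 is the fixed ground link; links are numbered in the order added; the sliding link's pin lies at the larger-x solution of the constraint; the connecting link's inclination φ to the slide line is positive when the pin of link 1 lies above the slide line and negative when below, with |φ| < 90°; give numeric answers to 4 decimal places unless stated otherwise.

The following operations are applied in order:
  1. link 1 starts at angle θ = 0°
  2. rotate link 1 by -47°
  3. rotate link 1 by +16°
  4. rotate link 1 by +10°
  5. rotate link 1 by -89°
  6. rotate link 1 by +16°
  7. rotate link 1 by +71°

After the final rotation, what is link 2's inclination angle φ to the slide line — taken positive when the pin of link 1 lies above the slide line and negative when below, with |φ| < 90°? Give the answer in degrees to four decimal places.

geometry: r = 27 mm, L = 285 mm, e = 7 mm; θ starts at 0°
rotate link 1 by -47°: θ ← 0° -47° = -47°
rotate link 1 by +16°: θ ← -47° +16° = -31°
rotate link 1 by +10°: θ ← -31° +10° = -21°
rotate link 1 by -89°: θ ← -21° -89° = -110°
rotate link 1 by +16°: θ ← -110° +16° = -94°
rotate link 1 by +71°: θ ← -94° +71° = -23°
h = r sin θ − e = -10.549740 − 7 = -17.549740
sin φ = h / L = -17.549740 / 285 = -0.06157804
φ = arcsin(-0.06157804) = -3.530395°

-3.5304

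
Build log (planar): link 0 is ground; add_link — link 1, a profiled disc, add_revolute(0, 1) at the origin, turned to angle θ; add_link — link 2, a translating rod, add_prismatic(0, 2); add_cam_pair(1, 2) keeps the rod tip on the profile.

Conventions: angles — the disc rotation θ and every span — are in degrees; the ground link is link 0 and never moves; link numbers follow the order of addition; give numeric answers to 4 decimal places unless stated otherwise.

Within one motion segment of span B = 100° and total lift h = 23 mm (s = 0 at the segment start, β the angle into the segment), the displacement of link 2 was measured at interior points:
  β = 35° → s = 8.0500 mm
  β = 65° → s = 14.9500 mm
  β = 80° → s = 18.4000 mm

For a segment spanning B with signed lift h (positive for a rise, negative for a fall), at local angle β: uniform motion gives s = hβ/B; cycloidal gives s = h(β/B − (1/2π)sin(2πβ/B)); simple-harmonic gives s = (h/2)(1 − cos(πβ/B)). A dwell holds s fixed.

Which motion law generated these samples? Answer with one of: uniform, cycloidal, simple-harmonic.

candidates at β/B = r: uniform s = h·r (linear in β); cycloidal s = h·(r − sin(2πr)/(2π)); simple-harmonic s = (h/2)(1 − cos(πr))
β=35°: printed 8.0500 | uniform 8.0500, cycloidal 5.0885, simple-harmonic 6.2791
β=65°: printed 14.9500 | uniform 14.9500, cycloidal 17.9115, simple-harmonic 16.7209
β=80°: printed 18.4000 | uniform 18.4000, cycloidal 21.8814, simple-harmonic 20.8037
only one law matches every sample → uniform

uniform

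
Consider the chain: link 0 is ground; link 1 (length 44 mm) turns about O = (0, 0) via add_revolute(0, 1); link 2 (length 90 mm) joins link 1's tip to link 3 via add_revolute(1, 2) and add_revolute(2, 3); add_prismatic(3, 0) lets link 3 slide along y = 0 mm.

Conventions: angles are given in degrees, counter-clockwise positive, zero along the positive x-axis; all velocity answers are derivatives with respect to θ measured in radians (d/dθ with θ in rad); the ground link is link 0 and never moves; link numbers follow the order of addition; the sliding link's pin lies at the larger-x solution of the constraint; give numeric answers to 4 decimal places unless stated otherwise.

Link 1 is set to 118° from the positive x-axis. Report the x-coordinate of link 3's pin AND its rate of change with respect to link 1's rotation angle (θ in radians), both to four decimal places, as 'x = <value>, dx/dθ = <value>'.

geometry: r = 44 mm, L = 90 mm, e = 0 mm
crank pin P = (r cos θ, r sin θ) = (-20.656749, 38.849694)
h = r sin θ − e = 38.849694 − 0 = 38.849694
x = r cos θ + √(L² − h²) = -20.656749 + 81.183134 = 60.526385
dx/dθ = −r sin θ − h·r cos θ/√(L² − h²) (θ in radians; h = 38.849694) = -28.964533

x = 60.5264, dx/dθ = -28.9645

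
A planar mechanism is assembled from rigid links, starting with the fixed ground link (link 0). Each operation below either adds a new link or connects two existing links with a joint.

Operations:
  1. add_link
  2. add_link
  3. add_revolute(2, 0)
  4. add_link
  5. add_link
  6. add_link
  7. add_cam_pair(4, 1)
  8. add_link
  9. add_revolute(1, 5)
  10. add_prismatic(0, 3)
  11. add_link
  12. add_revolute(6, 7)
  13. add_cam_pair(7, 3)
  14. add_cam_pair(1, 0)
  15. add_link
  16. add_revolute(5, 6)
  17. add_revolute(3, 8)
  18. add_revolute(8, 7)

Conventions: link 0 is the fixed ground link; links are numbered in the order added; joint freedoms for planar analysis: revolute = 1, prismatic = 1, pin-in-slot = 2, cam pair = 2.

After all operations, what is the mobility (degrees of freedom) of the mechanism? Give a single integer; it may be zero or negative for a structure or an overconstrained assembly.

L=1 J1=0 J2=0
add link → L=2 J1=0 J2=0
add link → L=3 J1=0 J2=0
R@2,0 dof=1 J1 → L=3 J1=1 J2=0
add link → L=4 J1=1 J2=0
add link → L=5 J1=1 J2=0
add link → L=6 J1=1 J2=0
C@4,1 dof=2 J2 → L=6 J1=1 J2=1
add link → L=7 J1=1 J2=1
R@1,5 dof=1 J1 → L=7 J1=2 J2=1
P@0,3 dof=1 J1 → L=7 J1=3 J2=1
add link → L=8 J1=3 J2=1
R@6,7 dof=1 J1 → L=8 J1=4 J2=1
C@7,3 dof=2 J2 → L=8 J1=4 J2=2
C@1,0 dof=2 J2 → L=8 J1=4 J2=3
add link → L=9 J1=4 J2=3
R@5,6 dof=1 J1 → L=9 J1=5 J2=3
R@3,8 dof=1 J1 → L=9 J1=6 J2=3
R@8,7 dof=1 J1 → L=9 J1=7 J2=3
M=3(L−1)−2J1−J2=3·8−2·7−3=7

M = 7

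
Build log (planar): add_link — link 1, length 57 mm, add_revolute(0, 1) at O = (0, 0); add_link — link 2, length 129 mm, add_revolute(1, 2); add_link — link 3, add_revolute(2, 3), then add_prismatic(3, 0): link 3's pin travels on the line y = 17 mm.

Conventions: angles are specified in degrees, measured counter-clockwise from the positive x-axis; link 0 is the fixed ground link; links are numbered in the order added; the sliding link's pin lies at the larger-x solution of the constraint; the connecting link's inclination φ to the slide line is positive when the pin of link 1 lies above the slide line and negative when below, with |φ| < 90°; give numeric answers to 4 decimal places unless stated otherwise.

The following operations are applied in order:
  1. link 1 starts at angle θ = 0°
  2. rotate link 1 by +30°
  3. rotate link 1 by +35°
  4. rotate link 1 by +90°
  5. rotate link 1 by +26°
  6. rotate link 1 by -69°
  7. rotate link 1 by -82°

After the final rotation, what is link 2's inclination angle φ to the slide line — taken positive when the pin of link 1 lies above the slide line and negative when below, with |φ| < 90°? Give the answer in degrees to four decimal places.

geometry: r = 57 mm, L = 129 mm, e = 17 mm; θ starts at 0°
rotate link 1 by +30°: θ ← 0° +30° = 30°
rotate link 1 by +35°: θ ← 30° +35° = 65°
rotate link 1 by +90°: θ ← 65° +90° = 155°
rotate link 1 by +26°: θ ← 155° +26° = 181°
rotate link 1 by -69°: θ ← 181° -69° = 112°
rotate link 1 by -82°: θ ← 112° -82° = 30°
h = r sin θ − e = 28.500000 − 17 = 11.500000
sin φ = h / L = 11.500000 / 129 = 0.08914729
φ = arcsin(0.08914729) = 5.114553°

5.1146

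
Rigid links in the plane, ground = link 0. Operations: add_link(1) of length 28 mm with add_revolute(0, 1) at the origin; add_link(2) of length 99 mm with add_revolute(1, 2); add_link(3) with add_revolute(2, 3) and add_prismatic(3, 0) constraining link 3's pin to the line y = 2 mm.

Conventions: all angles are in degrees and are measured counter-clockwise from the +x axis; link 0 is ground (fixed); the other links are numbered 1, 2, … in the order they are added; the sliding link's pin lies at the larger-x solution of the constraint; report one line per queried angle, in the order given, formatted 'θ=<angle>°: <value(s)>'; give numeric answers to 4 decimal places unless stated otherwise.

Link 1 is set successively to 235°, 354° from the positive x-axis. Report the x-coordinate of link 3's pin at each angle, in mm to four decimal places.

geometry: r = 28 mm, L = 99 mm, e = 2 mm
θ=235°: crank pin P = (r cos θ, r sin θ) = (-16.060140, -22.936257)
θ=235°: h = r sin θ − e = -22.936257 − 2 = -24.936257
θ=235°: x = r cos θ + √(L² − h²) = -16.060140 + 95.808053 = 79.747913
θ=354°: crank pin P = (r cos θ, r sin θ) = (27.846613, -2.926797)
θ=354°: h = r sin θ − e = -2.926797 − 2 = -4.926797
θ=354°: x = r cos θ + √(L² − h²) = 27.846613 + 98.877331 = 126.723945

θ=235°: 79.7479
θ=354°: 126.7239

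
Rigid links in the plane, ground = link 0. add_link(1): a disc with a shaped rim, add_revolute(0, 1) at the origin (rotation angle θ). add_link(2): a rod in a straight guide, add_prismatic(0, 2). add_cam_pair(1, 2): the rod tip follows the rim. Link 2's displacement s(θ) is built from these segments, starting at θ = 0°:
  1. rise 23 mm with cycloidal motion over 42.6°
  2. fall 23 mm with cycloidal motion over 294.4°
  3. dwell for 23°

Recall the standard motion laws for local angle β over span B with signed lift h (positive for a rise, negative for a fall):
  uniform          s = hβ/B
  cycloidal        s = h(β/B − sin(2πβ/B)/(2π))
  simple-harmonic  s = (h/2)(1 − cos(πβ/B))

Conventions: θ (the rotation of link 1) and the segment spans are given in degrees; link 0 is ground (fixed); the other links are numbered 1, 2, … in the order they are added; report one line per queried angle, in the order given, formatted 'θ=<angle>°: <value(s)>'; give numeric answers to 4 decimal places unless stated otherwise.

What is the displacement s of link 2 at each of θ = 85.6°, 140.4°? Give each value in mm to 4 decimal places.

segment 1 (0° to 42.6°, cycloidal, h = 23) is passed completely: s = 0.0000 + (23) = 23.0000
θ = 85.6° falls in segment 2 (42.6° to 337°, cycloidal, h = -23): β = 85.6 − 42.6 = 43°, B = 294.4°; Δs = -23·(0.1461 − sin(2π·0.1461)/(2π)) = -0.4521; s = 23.0000 − 0.4521 = 22.5479
θ = 140.4° falls in segment 2 (42.6° to 337°, cycloidal, h = -23): β = 140.4 − 42.6 = 97.8°, B = 294.4°; Δs = -23·(0.3322 − sin(2π·0.3322)/(2π)) = -4.4575; s = 23.0000 − 4.4575 = 18.5425

θ=85.6°: 22.5479
θ=140.4°: 18.5425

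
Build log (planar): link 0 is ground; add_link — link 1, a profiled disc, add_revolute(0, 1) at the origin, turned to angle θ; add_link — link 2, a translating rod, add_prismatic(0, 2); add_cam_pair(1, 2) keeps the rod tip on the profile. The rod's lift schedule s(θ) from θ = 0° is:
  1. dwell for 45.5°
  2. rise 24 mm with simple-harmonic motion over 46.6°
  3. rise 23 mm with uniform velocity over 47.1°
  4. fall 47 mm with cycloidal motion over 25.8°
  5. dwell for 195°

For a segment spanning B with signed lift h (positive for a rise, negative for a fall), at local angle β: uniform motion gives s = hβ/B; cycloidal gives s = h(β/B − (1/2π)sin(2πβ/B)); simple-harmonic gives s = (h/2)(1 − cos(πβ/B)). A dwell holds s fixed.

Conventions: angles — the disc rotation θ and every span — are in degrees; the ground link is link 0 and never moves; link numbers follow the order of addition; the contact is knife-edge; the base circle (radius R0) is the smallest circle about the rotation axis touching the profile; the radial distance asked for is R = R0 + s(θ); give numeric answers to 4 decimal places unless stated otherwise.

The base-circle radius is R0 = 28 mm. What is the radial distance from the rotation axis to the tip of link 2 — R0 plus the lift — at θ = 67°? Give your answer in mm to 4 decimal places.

seg 1 [0°–45.5°] dwell: s stays 0.0000
seg 2 [45.5°–92.1°] simple-harmonic, h=24: θ=67° here. β=21.5, B=46.6. 24/2·(1 − cos(π·0.4614)) = 10.5474 → s = 10.5474
R = R0 + s = 28 + 10.5474 = 38.5474

38.5474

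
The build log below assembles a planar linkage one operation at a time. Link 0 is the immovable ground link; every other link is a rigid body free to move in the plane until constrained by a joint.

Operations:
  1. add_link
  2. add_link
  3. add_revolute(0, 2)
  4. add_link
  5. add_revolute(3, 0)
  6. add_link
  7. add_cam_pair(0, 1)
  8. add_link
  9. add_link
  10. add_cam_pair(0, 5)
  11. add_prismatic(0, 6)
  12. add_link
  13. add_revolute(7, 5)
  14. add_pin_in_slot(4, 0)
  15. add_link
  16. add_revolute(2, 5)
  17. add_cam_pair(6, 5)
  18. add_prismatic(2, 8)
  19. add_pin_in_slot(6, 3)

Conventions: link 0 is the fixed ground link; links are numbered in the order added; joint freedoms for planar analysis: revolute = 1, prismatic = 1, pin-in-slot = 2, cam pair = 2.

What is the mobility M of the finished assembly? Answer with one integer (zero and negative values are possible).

L=1 J1=0 J2=0
add link → L=2 J1=0 J2=0
add link → L=3 J1=0 J2=0
R@0,2 dof=1 J1 → L=3 J1=1 J2=0
add link → L=4 J1=1 J2=0
R@3,0 dof=1 J1 → L=4 J1=2 J2=0
add link → L=5 J1=2 J2=0
C@0,1 dof=2 J2 → L=5 J1=2 J2=1
add link → L=6 J1=2 J2=1
add link → L=7 J1=2 J2=1
C@0,5 dof=2 J2 → L=7 J1=2 J2=2
P@0,6 dof=1 J1 → L=7 J1=3 J2=2
add link → L=8 J1=3 J2=2
R@7,5 dof=1 J1 → L=8 J1=4 J2=2
PS@4,0 dof=2 J2 → L=8 J1=4 J2=3
add link → L=9 J1=4 J2=3
R@2,5 dof=1 J1 → L=9 J1=5 J2=3
C@6,5 dof=2 J2 → L=9 J1=5 J2=4
P@2,8 dof=1 J1 → L=9 J1=6 J2=4
PS@6,3 dof=2 J2 → L=9 J1=6 J2=5
M=3(L−1)−2J1−J2=3·8−2·6−5=7

M = 7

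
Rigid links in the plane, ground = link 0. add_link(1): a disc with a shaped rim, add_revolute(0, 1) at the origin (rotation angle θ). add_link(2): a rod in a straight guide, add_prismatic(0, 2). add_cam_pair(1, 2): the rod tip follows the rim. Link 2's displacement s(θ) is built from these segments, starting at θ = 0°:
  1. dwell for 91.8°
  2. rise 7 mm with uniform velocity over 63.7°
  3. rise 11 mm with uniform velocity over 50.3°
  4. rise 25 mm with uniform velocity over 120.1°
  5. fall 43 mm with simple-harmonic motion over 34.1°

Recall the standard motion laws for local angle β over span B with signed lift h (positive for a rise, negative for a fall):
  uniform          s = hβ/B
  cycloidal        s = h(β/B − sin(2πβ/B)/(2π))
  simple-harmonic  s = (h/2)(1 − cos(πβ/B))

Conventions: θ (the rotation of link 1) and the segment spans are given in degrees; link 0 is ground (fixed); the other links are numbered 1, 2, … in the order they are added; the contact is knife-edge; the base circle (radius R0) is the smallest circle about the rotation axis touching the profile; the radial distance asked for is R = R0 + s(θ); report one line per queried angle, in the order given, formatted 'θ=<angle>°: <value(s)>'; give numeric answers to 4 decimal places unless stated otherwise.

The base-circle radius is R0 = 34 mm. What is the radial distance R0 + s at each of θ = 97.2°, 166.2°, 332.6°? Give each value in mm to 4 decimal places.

segment 1 (0° to 91.8°, dwell): s unchanged at 0.0000
θ = 97.2° falls in segment 2 (91.8° to 155.5°, uniform, h = 7): β = 97.2 − 91.8 = 5.4°, B = 63.7°; Δs = 7·5.4/63.7 = 0.5934; s = 0.0000 + 0.5934 = 0.5934
segment 2 (91.8° to 155.5°, uniform, h = 7) is passed completely: s = 0.0000 + (7) = 7.0000
θ = 166.2° falls in segment 3 (155.5° to 205.8°, uniform, h = 11): β = 166.2 − 155.5 = 10.7°, B = 50.3°; Δs = 11·10.7/50.3 = 2.3400; s = 7.0000 + 2.3400 = 9.3400
segment 3 (155.5° to 205.8°, uniform, h = 11) is passed completely: s = 7.0000 + (11) = 18.0000
segment 4 (205.8° to 325.9°, uniform, h = 25) is passed completely: s = 18.0000 + (25) = 43.0000
θ = 332.6° falls in segment 5 (325.9° to 360°, simple-harmonic, h = -43): β = 332.6 − 325.9 = 6.7°, B = 34.1°; Δs = -43/2·(1 − cos(π·0.1965)) = -3.9675; s = 43.0000 − 3.9675 = 39.0325
θ=97.2°: R = R0 + s = 34 + 0.5934 = 34.5934
θ=166.2°: R = R0 + s = 34 + 9.3400 = 43.3400
θ=332.6°: R = R0 + s = 34 + 39.0325 = 73.0325

θ=97.2°: 34.5934
θ=166.2°: 43.3400
θ=332.6°: 73.0325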